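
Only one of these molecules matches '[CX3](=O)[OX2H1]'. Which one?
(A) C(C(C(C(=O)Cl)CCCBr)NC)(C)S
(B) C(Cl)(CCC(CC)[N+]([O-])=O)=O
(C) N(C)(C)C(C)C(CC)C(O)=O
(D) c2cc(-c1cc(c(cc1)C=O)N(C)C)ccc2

C

[CX3](=O)[OX2H1] describes an sp2 carbon double-bonded to O and single-bonded to an -OH oxygen (a carboxylic acid).
(A) has an acyl chloride (-C(=O)Cl) but the carbonyl is bonded to Cl, not to an -OH oxygen.
(B) has an acyl chloride (-C(=O)Cl) but the carbonyl is bonded to Cl, not to an -OH oxygen.
(C) contains a carboxylic acid group (-C(=O)OH), which satisfies every atom and bond constraint.
(D) has an aldehyde (-CHO) but there is no singly-bonded oxygen on the carbonyl carbon.
So the answer is (C).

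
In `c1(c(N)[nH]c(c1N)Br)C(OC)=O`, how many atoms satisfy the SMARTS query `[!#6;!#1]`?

6

The query [!#6;!#1] means: not carbon and not hydrogen — any heteroatom.
Check the 12 heavy atoms by environment: 1× n (aromatic) → match; 4× c (aromatic) → no; 2× N → match; 1× Br → match; 2× C → no; 2× O → match.
Summing the matching environments: 1 + 2 + 1 + 2 = 6 matching atoms.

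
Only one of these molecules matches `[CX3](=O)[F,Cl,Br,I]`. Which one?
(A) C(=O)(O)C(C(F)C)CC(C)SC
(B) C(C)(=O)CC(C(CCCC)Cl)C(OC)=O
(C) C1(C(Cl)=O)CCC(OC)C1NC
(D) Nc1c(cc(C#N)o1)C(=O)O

C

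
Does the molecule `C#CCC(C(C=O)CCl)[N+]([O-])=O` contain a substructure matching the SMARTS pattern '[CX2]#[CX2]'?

Yes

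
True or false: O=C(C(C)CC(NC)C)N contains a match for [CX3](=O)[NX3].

The pattern [CX3](=O)[NX3] describes a carbonyl carbon bonded to a trivalent nitrogen — an amide.
The molecule carries a primary amide (-C(=O)NH2), whose atoms satisfy every constraint of the query, so the pattern matches.

True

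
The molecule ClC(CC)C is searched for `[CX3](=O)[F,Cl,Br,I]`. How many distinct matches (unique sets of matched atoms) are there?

[CX3](=O)[F,Cl,Br,I] is the SMARTS for an acyl halide: a carbonyl carbon bonded to a halogen.
The molecule has a chloro substituent, but the Cl is not on a carbonyl carbon; nothing else fits, so there are 0 matches.

0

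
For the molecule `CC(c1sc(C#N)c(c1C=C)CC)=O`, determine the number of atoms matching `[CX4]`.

3

Check the 14 heavy atoms by environment: 1× s (aromatic, X2) → no; 4× c (aromatic, X3) → no; 1× C (X2) → no; 1× N (X1) → no; 3× C (X3) → no; 3× C (X4) → match; 1× O (X1) → no.
That gives 3 matching atoms.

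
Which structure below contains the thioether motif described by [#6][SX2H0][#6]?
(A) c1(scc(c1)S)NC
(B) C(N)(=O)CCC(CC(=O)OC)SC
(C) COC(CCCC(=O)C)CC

B

[#6][SX2H0][#6] describes an aliphatic sulfur bridging two carbons with no H on the sulfur (a thioether).
(A) has a thiol (-SH) but the sulfur has H1, not H0 bridging two carbons.
(B) contains a methylthio ether (-SCH3), which satisfies every atom and bond constraint.
(C) has a methoxy ether (-OCH3) but the bridging atom is O, not S.
So the answer is (B).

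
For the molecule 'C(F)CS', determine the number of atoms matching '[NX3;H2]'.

The query [NX3;H2] means: aliphatic N with 3 total connections, two of them H — an -NH2 nitrogen (amine or amide).
Check the 4 heavy atoms by environment: 2× C (H2, X4) → no; 1× F (H0, X1) → no; 1× S (H1, X2) → no.
No environment satisfies the query, so 0 matching atoms.

0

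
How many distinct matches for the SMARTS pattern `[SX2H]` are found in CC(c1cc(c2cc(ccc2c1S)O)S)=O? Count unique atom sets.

2

[SX2H] is the SMARTS for a thiol: an aliphatic sulfur with two connections, one being H.
The molecule carries 2 separate instances of a thiol (-SH) meeting every constraint; each maps to a distinct set of atoms, giving 2 matches.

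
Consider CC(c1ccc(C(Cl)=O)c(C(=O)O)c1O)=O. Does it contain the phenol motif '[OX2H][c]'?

The pattern [OX2H][c] describes a hydroxyl oxygen attached to an aromatic carbon — a phenol.
The molecule carries a hydroxyl group (-OH), whose atoms satisfy every constraint of the query, so the pattern matches.

Yes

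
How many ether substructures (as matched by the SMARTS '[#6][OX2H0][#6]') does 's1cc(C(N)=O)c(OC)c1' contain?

[#6][OX2H0][#6] is the SMARTS for an ether: an aliphatic oxygen bridging two carbons with no H on the oxygen.
Exactly one fragment in the molecule meets all constraints, giving 1 match.

1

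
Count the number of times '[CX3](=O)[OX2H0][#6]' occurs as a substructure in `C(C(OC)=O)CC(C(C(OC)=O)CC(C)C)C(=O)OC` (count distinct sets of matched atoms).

3

[CX3](=O)[OX2H0][#6] is the SMARTS for an ester: a carbonyl carbon bonded to an oxygen that is itself bonded to carbon (no H on that O).
The molecule carries 3 separate instances of a methyl-ester group (-C(=O)OCH3) meeting every constraint; each maps to a distinct set of atoms, giving 3 matches.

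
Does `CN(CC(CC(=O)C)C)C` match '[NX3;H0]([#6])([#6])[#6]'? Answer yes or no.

Yes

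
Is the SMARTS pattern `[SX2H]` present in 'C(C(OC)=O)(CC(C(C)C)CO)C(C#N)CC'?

No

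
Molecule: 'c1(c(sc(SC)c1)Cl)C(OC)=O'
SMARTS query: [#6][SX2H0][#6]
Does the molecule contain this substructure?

Yes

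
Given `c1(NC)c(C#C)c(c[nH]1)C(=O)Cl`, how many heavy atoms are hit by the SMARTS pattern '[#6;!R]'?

Check the 12 heavy atoms by environment: 1× n (aromatic, in 5-ring) → no; 4× c (aromatic, in 5-ring) → no; 4× C (acyclic) → match; 1× O (acyclic) → no; 1× Cl (acyclic) → no; 1× N (acyclic) → no.
That gives 4 matching atoms.

4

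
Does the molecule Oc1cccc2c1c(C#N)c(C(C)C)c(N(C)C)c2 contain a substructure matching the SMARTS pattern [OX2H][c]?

The pattern [OX2H][c] describes a hydroxyl oxygen attached to an aromatic carbon — a phenol.
The molecule carries a hydroxyl group (-OH), whose atoms satisfy every constraint of the query, so the pattern matches.

Yes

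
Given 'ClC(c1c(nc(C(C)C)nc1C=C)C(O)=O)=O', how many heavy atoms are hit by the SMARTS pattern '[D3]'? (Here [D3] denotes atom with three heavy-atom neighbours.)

The query [D3] means: atom with exactly three heavy-atom neighbours.
Check the 17 heavy atoms by environment: 2× n (aromatic, D2) → no; 4× c (aromatic, D3) → match; 3× C (D3) → match; 3× O (D1) → no; 1× Cl (D1) → no; 3× C (D1) → no; 1× C (D2) → no.
Summing the matching environments: 4 + 3 = 7 matching atoms.

7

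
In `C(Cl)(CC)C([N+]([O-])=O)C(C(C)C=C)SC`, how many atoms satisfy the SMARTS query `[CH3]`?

3

The query [CH3] means: aliphatic carbon with exactly three hydrogens.
Check the 15 heavy atoms by environment: 3× C (H3) → match; 2× C (H2) → no; 5× C (H1) → no; 1× Cl (H0) → no; 1× S (H0) → no; 1× N (charge +1, H0) → no; 1× O (charge -1, H0) → no; 1× O (H0) → no.
That gives 3 matching atoms.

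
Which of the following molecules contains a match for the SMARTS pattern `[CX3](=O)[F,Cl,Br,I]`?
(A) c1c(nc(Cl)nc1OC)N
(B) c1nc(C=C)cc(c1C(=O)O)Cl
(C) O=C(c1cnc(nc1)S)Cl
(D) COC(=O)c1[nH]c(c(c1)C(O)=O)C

C

[CX3](=O)[F,Cl,Br,I] describes a carbonyl carbon bonded to a halogen (an acyl halide).
(A) has a chloro substituent but the Cl is not on a carbonyl carbon.
(B) has a chloro substituent but the Cl is not on a carbonyl carbon.
(C) contains an acyl chloride (-C(=O)Cl), which satisfies every atom and bond constraint.
(D) has a carboxylic acid group (-C(=O)OH) but the carbonyl is bonded to -OH, not to a halogen.
So the answer is (C).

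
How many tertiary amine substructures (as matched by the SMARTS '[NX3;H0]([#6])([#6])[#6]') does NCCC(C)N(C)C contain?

[NX3;H0]([#6])([#6])[#6] is the SMARTS for a tertiary amine: a trivalent nitrogen with no H, bonded to three carbons.
Exactly one fragment in the molecule meets all constraints, giving 1 match.

1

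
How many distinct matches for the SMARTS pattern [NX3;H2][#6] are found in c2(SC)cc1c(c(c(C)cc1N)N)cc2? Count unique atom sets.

2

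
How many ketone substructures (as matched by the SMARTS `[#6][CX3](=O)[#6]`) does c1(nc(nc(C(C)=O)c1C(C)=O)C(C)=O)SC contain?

[#6][CX3](=O)[#6] is the SMARTS for a ketone: a carbonyl carbon (no H) flanked by two carbons.
The molecule carries 3 separate instances of an acetyl/ketone group (-C(=O)CH3) meeting every constraint; each maps to a distinct set of atoms, giving 3 matches.

3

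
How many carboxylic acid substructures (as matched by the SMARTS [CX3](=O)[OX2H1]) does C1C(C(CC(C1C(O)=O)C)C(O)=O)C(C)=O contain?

2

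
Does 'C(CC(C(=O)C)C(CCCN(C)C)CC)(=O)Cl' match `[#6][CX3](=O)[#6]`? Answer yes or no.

The pattern [#6][CX3](=O)[#6] describes a carbonyl carbon (no H) flanked by two carbons — a ketone.
The molecule carries an acetyl/ketone group (-C(=O)CH3), whose atoms satisfy every constraint of the query, so the pattern matches.

Yes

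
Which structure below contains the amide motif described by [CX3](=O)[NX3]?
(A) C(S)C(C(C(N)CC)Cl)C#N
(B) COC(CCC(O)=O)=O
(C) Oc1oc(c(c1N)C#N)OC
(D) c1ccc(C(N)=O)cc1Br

[CX3](=O)[NX3] describes a carbonyl carbon bonded to a trivalent nitrogen (an amide).
(A) has a nitrile (-C#N) but the nitrile N is NX1 (triple-bonded), not NX3.
(B) has a methyl-ester group (-C(=O)OCH3) but the carbonyl is bonded to O, not to an NX3 nitrogen.
(C) has a primary amino group (-NH2) but the -NH2 is not attached to a carbonyl carbon.
(D) contains a primary amide (-C(=O)NH2), which satisfies every atom and bond constraint.
So the answer is (D).

D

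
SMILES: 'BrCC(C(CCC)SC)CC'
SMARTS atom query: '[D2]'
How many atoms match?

5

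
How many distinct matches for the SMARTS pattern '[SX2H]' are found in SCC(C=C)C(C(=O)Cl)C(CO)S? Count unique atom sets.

2

[SX2H] is the SMARTS for a thiol: an aliphatic sulfur with two connections, one being H.
The molecule carries 2 separate instances of a thiol (-SH) meeting every constraint; each maps to a distinct set of atoms, giving 2 matches.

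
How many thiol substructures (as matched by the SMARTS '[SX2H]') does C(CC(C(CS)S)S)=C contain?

[SX2H] is the SMARTS for a thiol: an aliphatic sulfur with two connections, one being H.
The molecule carries 3 separate instances of a thiol (-SH) meeting every constraint; each maps to a distinct set of atoms, giving 3 matches.

3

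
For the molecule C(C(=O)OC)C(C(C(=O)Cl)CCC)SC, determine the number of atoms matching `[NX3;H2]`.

0

Check the 15 heavy atoms by environment: 3× C (H2, X4) → no; 2× C (H1, X4) → no; 3× C (H3, X4) → no; 1× S (H0, X2) → no; 2× C (H0, X3) → no; 2× O (H0, X1) → no; 1× Cl (H0, X1) → no; 1× O (H0, X2) → no.
No environment satisfies the query, so 0 matching atoms.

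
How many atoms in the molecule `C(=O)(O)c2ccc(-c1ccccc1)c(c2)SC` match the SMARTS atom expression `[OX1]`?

1

Check the 17 heavy atoms by environment: 12× c (aromatic, X3) → no; 1× C (X3) → no; 1× O (X1) → match; 1× O (X2) → no; 1× S (X2) → no; 1× C (X4) → no.
That gives 1 matching atom.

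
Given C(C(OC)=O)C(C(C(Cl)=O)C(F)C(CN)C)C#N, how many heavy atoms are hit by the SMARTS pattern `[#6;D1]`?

2

The query [#6;D1] means: carbon bonded to exactly one heavy atom.
Check the 18 heavy atoms by environment: 3× C (D2) → no; 6× C (D3) → no; 2× N (D1) → no; 2× C (D1) → match; 2× O (D1) → no; 1× O (D2) → no; 1× F (D1) → no; 1× Cl (D1) → no.
That gives 2 matching atoms.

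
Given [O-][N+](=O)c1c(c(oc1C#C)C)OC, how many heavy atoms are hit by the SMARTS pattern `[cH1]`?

0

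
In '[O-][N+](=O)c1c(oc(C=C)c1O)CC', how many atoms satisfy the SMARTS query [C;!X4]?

The query [C;!X4] means: aliphatic carbon that does not have four total connections.
Check the 13 heavy atoms by environment: 1× o (aromatic, X2) → no; 4× c (aromatic, X3) → no; 1× O (X2) → no; 1× N (charge +1, X3) → no; 1× O (charge -1, X1) → no; 1× O (X1) → no; 2× C (X3) → match; 2× C (X4) → no.
That gives 2 matching atoms.

2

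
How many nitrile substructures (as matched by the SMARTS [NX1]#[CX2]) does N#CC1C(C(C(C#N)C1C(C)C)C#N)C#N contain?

[NX1]#[CX2] is the SMARTS for a nitrile: a nitrogen triple-bonded to a two-connected carbon.
The molecule carries 4 separate instances of a nitrile (-C#N) meeting every constraint; each maps to a distinct set of atoms, giving 4 matches.

4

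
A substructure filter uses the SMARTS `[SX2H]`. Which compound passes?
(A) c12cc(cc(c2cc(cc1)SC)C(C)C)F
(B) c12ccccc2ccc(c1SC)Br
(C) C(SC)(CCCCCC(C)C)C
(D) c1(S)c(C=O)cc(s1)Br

D

[SX2H] describes an aliphatic sulfur with two connections, one being H (a thiol).
(A) has a methylthio ether (-SCH3) but the sulfur has H0 (bonded to two carbons), not H1.
(B) has a methylthio ether (-SCH3) but the sulfur has H0 (bonded to two carbons), not H1.
(C) has a methylthio ether (-SCH3) but the sulfur has H0 (bonded to two carbons), not H1.
(D) contains a thiol (-SH), which satisfies every atom and bond constraint.
So the answer is (D).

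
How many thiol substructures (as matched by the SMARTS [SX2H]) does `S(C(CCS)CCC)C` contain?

1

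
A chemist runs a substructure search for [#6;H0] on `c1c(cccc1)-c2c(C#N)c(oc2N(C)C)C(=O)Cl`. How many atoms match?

Check the 19 heavy atoms by environment: 1× o (aromatic, H0) → no; 5× c (aromatic, H0) → match; 2× C (H0) → match; 1× O (H0) → no; 1× Cl (H0) → no; 2× N (H0) → no; 2× C (H3) → no; 5× c (aromatic, H1) → no.
Summing the matching environments: 5 + 2 = 7 matching atoms.

7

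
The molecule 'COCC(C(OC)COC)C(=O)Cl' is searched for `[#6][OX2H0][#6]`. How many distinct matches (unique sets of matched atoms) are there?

[#6][OX2H0][#6] is the SMARTS for an ether: an aliphatic oxygen bridging two carbons with no H on the oxygen.
The molecule carries 3 separate instances of a methoxy ether (-OCH3) meeting every constraint; each maps to a distinct set of atoms, giving 3 matches.

3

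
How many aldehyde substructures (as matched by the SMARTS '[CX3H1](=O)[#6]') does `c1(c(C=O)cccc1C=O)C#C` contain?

2

[CX3H1](=O)[#6] is the SMARTS for an aldehyde: an sp2 carbon with one H, double-bonded to O and single-bonded to carbon.
The molecule carries 2 separate instances of an aldehyde (-CHO) meeting every constraint; each maps to a distinct set of atoms, giving 2 matches.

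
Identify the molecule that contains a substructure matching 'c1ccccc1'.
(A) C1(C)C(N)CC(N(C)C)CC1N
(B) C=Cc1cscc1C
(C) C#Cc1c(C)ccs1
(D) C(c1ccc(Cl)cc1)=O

D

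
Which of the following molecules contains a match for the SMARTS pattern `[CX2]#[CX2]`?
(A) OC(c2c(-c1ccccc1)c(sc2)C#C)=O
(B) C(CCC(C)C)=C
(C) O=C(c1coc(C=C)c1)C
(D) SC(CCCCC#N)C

A

[CX2]#[CX2] describes a carbon-carbon triple bond (an alkyne).
(A) contains an ethynyl group (-C#CH), which satisfies every atom and bond constraint.
(B) has a vinyl group (-CH=CH2) but the C=C is a double bond; both carbons are CX3, not CX2.
(C) has a vinyl group (-CH=CH2) but the C=C is a double bond; both carbons are CX3, not CX2.
(D) has a nitrile (-C#N) but the triple bond is C#N, not C#C.
So the answer is (A).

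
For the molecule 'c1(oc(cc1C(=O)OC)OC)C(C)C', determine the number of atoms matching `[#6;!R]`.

6

Check the 14 heavy atoms by environment: 1× o (aromatic, in 5-ring) → no; 4× c (aromatic, in 5-ring) → no; 6× C (acyclic) → match; 3× O (acyclic) → no.
That gives 6 matching atoms.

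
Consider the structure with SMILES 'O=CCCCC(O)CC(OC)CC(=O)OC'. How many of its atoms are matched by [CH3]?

2

The query [CH3] means: aliphatic carbon with exactly three hydrogens.
Check the 16 heavy atoms by environment: 5× C (H2) → no; 3× C (H1) → no; 4× O (H0) → no; 2× C (H3) → match; 1× O (H1) → no; 1× C (H0) → no.
That gives 2 matching atoms.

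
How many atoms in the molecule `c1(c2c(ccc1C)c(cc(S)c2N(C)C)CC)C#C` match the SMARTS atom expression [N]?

1

The query [N] means: uppercase N matches aliphatic (non-aromatic) nitrogen only.
Check the 19 heavy atoms by environment: 10× c (aromatic) → no; 7× C → no; 1× N → match; 1× S → no.
That gives 1 matching atom.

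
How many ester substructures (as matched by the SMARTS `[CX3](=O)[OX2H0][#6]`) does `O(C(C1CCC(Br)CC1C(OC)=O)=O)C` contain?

[CX3](=O)[OX2H0][#6] is the SMARTS for an ester: a carbonyl carbon bonded to an oxygen that is itself bonded to carbon (no H on that O).
The molecule carries 2 separate instances of a methyl-ester group (-C(=O)OCH3) meeting every constraint; each maps to a distinct set of atoms, giving 2 matches.

2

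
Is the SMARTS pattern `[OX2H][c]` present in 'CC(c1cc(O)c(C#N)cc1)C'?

The pattern [OX2H][c] describes a hydroxyl oxygen attached to an aromatic carbon — a phenol.
The molecule carries a hydroxyl group (-OH), whose atoms satisfy every constraint of the query, so the pattern matches.

Yes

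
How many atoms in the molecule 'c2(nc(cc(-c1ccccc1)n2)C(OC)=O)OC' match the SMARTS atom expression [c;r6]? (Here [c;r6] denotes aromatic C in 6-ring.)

The query [c;r6] means: aromatic carbon that belongs to a six-membered ring.
Check the 18 heavy atoms by environment: 2× n (aromatic, in 6-ring) → no; 10× c (aromatic, in 6-ring) → match; 3× C (acyclic) → no; 3× O (acyclic) → no.
That gives 10 matching atoms.

10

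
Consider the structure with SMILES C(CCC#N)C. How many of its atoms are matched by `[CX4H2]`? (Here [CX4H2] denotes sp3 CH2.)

3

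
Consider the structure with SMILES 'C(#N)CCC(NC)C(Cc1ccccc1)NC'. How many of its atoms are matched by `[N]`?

Check the 17 heavy atoms by environment: 8× C → no; 6× c (aromatic) → no; 3× N → match.
That gives 3 matching atoms.

3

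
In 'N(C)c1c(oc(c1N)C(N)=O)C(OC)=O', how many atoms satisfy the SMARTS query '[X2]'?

2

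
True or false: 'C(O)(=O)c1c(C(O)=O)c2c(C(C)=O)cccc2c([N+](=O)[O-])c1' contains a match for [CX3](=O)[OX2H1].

True

The pattern [CX3](=O)[OX2H1] describes an sp2 carbon double-bonded to O and single-bonded to an -OH oxygen — a carboxylic acid.
The molecule carries a carboxylic acid group (-C(=O)OH), whose atoms satisfy every constraint of the query, so the pattern matches.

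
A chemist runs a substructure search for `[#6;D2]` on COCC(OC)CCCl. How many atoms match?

3

Check the 9 heavy atoms by environment: 3× C (D2) → match; 1× C (D3) → no; 2× O (D2) → no; 2× C (D1) → no; 1× Cl (D1) → no.
That gives 3 matching atoms.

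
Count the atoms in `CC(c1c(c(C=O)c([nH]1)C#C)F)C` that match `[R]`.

Check the 13 heavy atoms by environment: 1× n (aromatic, in 5-ring) → match; 4× c (aromatic, in 5-ring) → match; 6× C (acyclic) → no; 1× O (acyclic) → no; 1× F (acyclic) → no.
Summing the matching environments: 1 + 4 = 5 matching atoms.

5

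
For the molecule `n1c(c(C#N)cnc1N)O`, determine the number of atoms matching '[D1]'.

3

The query [D1] means: atom with exactly one heavy-atom neighbour (degree 1).
Check the 10 heavy atoms by environment: 2× n (aromatic, D2) → no; 3× c (aromatic, D3) → no; 1× c (aromatic, D2) → no; 2× N (D1) → match; 1× C (D2) → no; 1× O (D1) → match.
Summing the matching environments: 2 + 1 = 3 matching atoms.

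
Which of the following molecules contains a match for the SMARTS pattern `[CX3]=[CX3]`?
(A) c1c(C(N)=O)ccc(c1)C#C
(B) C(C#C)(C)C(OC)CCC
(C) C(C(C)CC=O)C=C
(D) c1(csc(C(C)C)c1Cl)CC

C

[CX3]=[CX3] describes a non-aromatic C=C double bond between two sp2 carbons (an alkene).
(A) has an ethynyl group (-C#CH) but the C-C bond is a triple bond, not a double bond.
(B) has an ethynyl group (-C#CH) but the C-C bond is a triple bond, not a double bond.
(C) contains a vinyl group (-CH=CH2), which satisfies every atom and bond constraint.
(D) has an ethyl group (-CH2CH3) but its C-C bond is a single bond between CX4 carbons, not CX3=CX3.
So the answer is (C).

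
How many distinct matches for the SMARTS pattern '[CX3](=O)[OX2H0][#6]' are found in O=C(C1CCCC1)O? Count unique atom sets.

0

[CX3](=O)[OX2H0][#6] is the SMARTS for an ester: a carbonyl carbon bonded to an oxygen that is itself bonded to carbon (no H on that O).
The molecule has a carboxylic acid group (-C(=O)OH), but the singly-bonded O carries H (OX2H1, not H0); nothing else fits, so there are 0 matches.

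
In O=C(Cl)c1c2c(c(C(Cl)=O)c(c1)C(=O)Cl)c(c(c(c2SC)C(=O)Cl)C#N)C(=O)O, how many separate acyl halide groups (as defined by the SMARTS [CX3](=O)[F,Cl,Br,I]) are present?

4

[CX3](=O)[F,Cl,Br,I] is the SMARTS for an acyl halide: a carbonyl carbon bonded to a halogen.
The molecule carries 4 separate instances of an acyl chloride (-C(=O)Cl) meeting every constraint; each maps to a distinct set of atoms, giving 4 matches.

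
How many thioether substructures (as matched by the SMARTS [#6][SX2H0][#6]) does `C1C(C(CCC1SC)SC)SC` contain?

3

[#6][SX2H0][#6] is the SMARTS for a thioether: an aliphatic sulfur bridging two carbons with no H on the sulfur.
The molecule carries 3 separate instances of a methylthio ether (-SCH3) meeting every constraint; each maps to a distinct set of atoms, giving 3 matches.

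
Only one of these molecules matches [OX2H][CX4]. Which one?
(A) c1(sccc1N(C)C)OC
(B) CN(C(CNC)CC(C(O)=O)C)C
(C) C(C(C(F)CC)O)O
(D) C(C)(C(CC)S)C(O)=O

C

[OX2H][CX4] describes a hydroxyl oxygen bound to an sp3 (X4) carbon (an aliphatic alcohol).
(A) has a methoxy ether (-OCH3) but the oxygen has H0 (ether), not H1.
(B) has a carboxylic acid group (-C(=O)OH) but the -OH is on a CX3 carbonyl carbon, not a CX4 carbon.
(C) contains a hydroxyl group (-OH), which satisfies every atom and bond constraint.
(D) has a carboxylic acid group (-C(=O)OH) but the -OH is on a CX3 carbonyl carbon, not a CX4 carbon.
So the answer is (C).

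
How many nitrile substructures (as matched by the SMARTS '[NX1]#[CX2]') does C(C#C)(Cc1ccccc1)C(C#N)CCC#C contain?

[NX1]#[CX2] is the SMARTS for a nitrile: a nitrogen triple-bonded to a two-connected carbon.
Exactly one fragment in the molecule meets all constraints, giving 1 match.

1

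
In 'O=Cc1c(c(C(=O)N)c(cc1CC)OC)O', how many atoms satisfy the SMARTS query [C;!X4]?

2

Check the 16 heavy atoms by environment: 6× c (aromatic, X3) → no; 2× O (X2) → no; 3× C (X4) → no; 2× C (X3) → match; 2× O (X1) → no; 1× N (X3) → no.
That gives 2 matching atoms.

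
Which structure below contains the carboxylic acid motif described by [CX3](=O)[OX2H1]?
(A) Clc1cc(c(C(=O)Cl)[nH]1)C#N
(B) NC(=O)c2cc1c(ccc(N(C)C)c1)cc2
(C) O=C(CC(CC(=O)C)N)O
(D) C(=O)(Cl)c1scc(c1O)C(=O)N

[CX3](=O)[OX2H1] describes an sp2 carbon double-bonded to O and single-bonded to an -OH oxygen (a carboxylic acid).
(A) has an acyl chloride (-C(=O)Cl) but the carbonyl is bonded to Cl, not to an -OH oxygen.
(B) has a primary amide (-C(=O)NH2) but the carbonyl is bonded to N, not to an -OH oxygen.
(C) contains a carboxylic acid group (-C(=O)OH), which satisfies every atom and bond constraint.
(D) has an acyl chloride (-C(=O)Cl) but the carbonyl is bonded to Cl, not to an -OH oxygen.
So the answer is (C).

C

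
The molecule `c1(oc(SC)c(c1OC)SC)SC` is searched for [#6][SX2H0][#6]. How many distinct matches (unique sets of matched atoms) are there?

3

[#6][SX2H0][#6] is the SMARTS for a thioether: an aliphatic sulfur bridging two carbons with no H on the sulfur.
The molecule carries 3 separate instances of a methylthio ether (-SCH3) meeting every constraint; each maps to a distinct set of atoms, giving 3 matches.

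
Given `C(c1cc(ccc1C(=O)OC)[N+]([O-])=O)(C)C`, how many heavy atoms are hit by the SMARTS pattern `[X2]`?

Check the 16 heavy atoms by environment: 6× c (aromatic, X3) → no; 4× C (X4) → no; 1× N (charge +1, X3) → no; 1× O (charge -1, X1) → no; 2× O (X1) → no; 1× C (X3) → no; 1× O (X2) → match.
That gives 1 matching atom.

1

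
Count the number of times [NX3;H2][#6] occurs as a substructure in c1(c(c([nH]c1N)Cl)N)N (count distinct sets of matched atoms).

3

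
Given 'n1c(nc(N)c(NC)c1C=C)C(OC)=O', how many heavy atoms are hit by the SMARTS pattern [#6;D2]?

1

The query [#6;D2] means: any carbon bonded to exactly two heavy atoms.
Check the 15 heavy atoms by environment: 2× n (aromatic, D2) → no; 4× c (aromatic, D3) → no; 1× C (D2) → match; 3× C (D1) → no; 1× C (D3) → no; 1× O (D1) → no; 1× O (D2) → no; 1× N (D1) → no; 1× N (D2) → no.
That gives 1 matching atom.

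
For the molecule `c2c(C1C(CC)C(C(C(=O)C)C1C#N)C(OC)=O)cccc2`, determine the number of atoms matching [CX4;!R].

4

Check the 22 heavy atoms by environment: 5× C (X4, in 5-ring) → no; 1× C (X2, acyclic) → no; 1× N (X1, acyclic) → no; 6× c (aromatic, X3, in 6-ring) → no; 2× C (X3, acyclic) → no; 2× O (X1, acyclic) → no; 4× C (X4, acyclic) → match; 1× O (X2, acyclic) → no.
That gives 4 matching atoms.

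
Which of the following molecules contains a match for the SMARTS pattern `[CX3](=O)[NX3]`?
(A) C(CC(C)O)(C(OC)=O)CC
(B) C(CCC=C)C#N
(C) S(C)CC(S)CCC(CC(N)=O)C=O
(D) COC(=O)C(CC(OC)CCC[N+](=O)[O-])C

[CX3](=O)[NX3] describes a carbonyl carbon bonded to a trivalent nitrogen (an amide).
(A) has a methyl-ester group (-C(=O)OCH3) but the carbonyl is bonded to O, not to an NX3 nitrogen.
(B) has a nitrile (-C#N) but the nitrile N is NX1 (triple-bonded), not NX3.
(C) contains a primary amide (-C(=O)NH2), which satisfies every atom and bond constraint.
(D) has a methyl-ester group (-C(=O)OCH3) but the carbonyl is bonded to O, not to an NX3 nitrogen.
So the answer is (C).

C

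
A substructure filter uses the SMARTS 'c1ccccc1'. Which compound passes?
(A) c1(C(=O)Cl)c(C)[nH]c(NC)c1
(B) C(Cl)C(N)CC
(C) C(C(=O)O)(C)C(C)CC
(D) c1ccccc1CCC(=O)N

D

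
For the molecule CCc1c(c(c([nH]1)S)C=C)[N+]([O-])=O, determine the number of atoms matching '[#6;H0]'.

4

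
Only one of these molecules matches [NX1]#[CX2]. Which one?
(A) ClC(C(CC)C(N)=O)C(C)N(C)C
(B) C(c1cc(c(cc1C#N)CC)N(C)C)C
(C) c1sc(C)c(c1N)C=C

B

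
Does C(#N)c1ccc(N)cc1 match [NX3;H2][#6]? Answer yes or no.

Yes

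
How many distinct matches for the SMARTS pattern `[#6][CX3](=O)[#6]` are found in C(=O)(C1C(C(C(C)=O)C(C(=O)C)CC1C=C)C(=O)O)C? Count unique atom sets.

[#6][CX3](=O)[#6] is the SMARTS for a ketone: a carbonyl carbon (no H) flanked by two carbons.
The molecule carries 3 separate instances of an acetyl/ketone group (-C(=O)CH3) meeting every constraint; each maps to a distinct set of atoms, giving 3 matches.

3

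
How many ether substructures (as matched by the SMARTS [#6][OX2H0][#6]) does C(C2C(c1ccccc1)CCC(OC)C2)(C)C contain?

1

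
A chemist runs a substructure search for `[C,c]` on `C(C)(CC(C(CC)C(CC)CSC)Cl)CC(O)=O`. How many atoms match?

The query [C,c] means: comma = OR; matches aliphatic or aromatic carbon — same as #6.
Check the 18 heavy atoms by environment: 14× C → match; 1× Cl → no; 1× S → no; 2× O → no.
That gives 14 matching atoms.

14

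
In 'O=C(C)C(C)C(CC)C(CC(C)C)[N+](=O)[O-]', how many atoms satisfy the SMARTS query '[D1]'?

The query [D1] means: atom with exactly one heavy-atom neighbour (degree 1).
Check the 16 heavy atoms by environment: 5× C (D1) → match; 5× C (D3) → no; 2× C (D2) → no; 2× O (D1) → match; 1× N (charge +1, D3) → no; 1× O (charge -1, D1) → match.
Summing the matching environments: 5 + 2 + 1 = 8 matching atoms.

8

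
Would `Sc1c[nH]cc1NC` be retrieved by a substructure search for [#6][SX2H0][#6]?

No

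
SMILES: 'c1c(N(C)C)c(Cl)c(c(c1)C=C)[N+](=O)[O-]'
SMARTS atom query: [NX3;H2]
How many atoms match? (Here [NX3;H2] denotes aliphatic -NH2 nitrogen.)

0

The query [NX3;H2] means: aliphatic N with 3 total connections, two of them H — an -NH2 nitrogen (amine or amide).
Check the 15 heavy atoms by environment: 4× c (aromatic, H0, X3) → no; 2× c (aromatic, H1, X3) → no; 1× N (H0, X3) → no; 2× C (H3, X4) → no; 1× Cl (H0, X1) → no; 1× N (charge +1, H0, X3) → no; 1× O (charge -1, H0, X1) → no; 1× O (H0, X1) → no; 1× C (H1, X3) → no; 1× C (H2, X3) → no.
No environment satisfies the query, so 0 matching atoms.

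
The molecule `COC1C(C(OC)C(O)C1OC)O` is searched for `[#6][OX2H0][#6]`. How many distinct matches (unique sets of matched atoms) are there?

3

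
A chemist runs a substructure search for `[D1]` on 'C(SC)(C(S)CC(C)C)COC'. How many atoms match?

5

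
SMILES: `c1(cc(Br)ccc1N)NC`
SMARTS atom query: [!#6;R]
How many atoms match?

0

The query [!#6;R] means: non-carbon atom that is part of a ring.
Check the 10 heavy atoms by environment: 6× c (aromatic, in 6-ring) → no; 1× Br (acyclic) → no; 2× N (acyclic) → no; 1× C (acyclic) → no.
No environment satisfies the query, so 0 matching atoms.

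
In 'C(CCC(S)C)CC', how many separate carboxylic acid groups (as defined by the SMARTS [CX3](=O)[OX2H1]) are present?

0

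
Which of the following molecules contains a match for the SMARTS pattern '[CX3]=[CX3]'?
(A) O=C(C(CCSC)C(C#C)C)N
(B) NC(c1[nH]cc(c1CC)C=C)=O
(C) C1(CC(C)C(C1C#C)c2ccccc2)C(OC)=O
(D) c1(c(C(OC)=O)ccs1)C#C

[CX3]=[CX3] describes a non-aromatic C=C double bond between two sp2 carbons (an alkene).
(A) has an ethynyl group (-C#CH) but the C-C bond is a triple bond, not a double bond.
(B) contains a vinyl group (-CH=CH2), which satisfies every atom and bond constraint.
(C) has an ethynyl group (-C#CH) but the C-C bond is a triple bond, not a double bond.
(D) has an ethynyl group (-C#CH) but the C-C bond is a triple bond, not a double bond.
So the answer is (B).

B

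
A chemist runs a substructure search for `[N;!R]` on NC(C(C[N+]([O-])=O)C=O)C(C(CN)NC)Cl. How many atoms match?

Check the 16 heavy atoms by environment: 8× C (acyclic) → no; 1× N (charge +1, acyclic) → match; 1× O (charge -1, acyclic) → no; 2× O (acyclic) → no; 3× N (acyclic) → match; 1× Cl (acyclic) → no.
Summing the matching environments: 1 + 3 = 4 matching atoms.

4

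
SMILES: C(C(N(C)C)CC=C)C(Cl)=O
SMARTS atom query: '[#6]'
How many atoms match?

8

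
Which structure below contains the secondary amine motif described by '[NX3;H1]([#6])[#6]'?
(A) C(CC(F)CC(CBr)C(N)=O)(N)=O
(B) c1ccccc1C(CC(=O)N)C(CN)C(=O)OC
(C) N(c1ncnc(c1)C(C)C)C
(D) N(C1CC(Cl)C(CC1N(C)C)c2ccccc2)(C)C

[NX3;H1]([#6])[#6] describes a trivalent nitrogen with one H, bonded to two carbons (a secondary amine).
(A) has a primary amide (-C(=O)NH2) but the -C(=O)NH2 nitrogen has H2, not H1.
(B) has a primary amino group (-NH2) but the nitrogen has H2 and only one carbon neighbour.
(C) contains an N-methylamino group (-NHCH3), which satisfies every atom and bond constraint.
(D) has a dimethylamino group (-N(CH3)2) but the nitrogen has H0, not H1.
So the answer is (C).

C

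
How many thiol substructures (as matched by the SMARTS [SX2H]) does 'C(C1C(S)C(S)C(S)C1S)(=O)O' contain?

4

[SX2H] is the SMARTS for a thiol: an aliphatic sulfur with two connections, one being H.
The molecule carries 4 separate instances of a thiol (-SH) meeting every constraint; each maps to a distinct set of atoms, giving 4 matches.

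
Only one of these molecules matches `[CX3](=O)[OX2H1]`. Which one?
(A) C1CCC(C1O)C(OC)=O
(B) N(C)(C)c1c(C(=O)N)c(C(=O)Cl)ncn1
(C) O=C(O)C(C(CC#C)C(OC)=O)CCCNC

C

[CX3](=O)[OX2H1] describes an sp2 carbon double-bonded to O and single-bonded to an -OH oxygen (a carboxylic acid).
(A) has a methyl-ester group (-C(=O)OCH3) but the singly-bonded O has no H (OX2H0, not OX2H1).
(B) has a primary amide (-C(=O)NH2) but the carbonyl is bonded to N, not to an -OH oxygen.
(C) contains a carboxylic acid group (-C(=O)OH), which satisfies every atom and bond constraint.
So the answer is (C).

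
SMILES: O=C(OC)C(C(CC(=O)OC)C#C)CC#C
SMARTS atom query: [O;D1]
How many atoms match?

2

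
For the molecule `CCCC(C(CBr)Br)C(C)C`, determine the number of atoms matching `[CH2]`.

Check the 11 heavy atoms by environment: 3× C (H3) → no; 3× C (H2) → match; 3× C (H1) → no; 2× Br (H0) → no.
That gives 3 matching atoms.

3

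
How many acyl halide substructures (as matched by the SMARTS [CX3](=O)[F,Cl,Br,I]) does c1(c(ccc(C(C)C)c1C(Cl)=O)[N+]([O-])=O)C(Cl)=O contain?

2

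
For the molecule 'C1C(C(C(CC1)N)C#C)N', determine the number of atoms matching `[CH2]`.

3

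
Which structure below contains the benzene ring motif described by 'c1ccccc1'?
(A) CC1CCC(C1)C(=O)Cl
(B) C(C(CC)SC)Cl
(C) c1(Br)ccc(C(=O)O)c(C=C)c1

C

c1ccccc1 describes six aromatic carbons in a ring (a benzene ring).
(A) has a methyl group (-CH3) but no six-membered all-carbon aromatic ring is present.
(B) has a methyl group (-CH3) but no six-membered all-carbon aromatic ring is present.
(C) contains the required atom environment, so the pattern matches.
So the answer is (C).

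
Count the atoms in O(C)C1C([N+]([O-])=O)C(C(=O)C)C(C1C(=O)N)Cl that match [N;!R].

The query [N;!R] means: aliphatic nitrogen not in a ring.
Check the 17 heavy atoms by environment: 5× C (in 5-ring) → no; 4× C (acyclic) → no; 4× O (acyclic) → no; 1× N (charge +1, acyclic) → match; 1× O (charge -1, acyclic) → no; 1× Cl (acyclic) → no; 1× N (acyclic) → match.
Summing the matching environments: 1 + 1 = 2 matching atoms.

2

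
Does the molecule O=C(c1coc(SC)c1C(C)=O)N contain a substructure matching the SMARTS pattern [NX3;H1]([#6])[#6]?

The pattern [NX3;H1]([#6])[#6] describes a trivalent nitrogen with one H, bonded to two carbons — a secondary amine.
The closest candidate here is a primary amide (-C(=O)NH2), but the -C(=O)NH2 nitrogen has H2, not H1. No other fragment satisfies the full query, so there is no match.

No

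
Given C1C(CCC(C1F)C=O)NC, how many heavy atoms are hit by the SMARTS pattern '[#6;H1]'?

4

The query [#6;H1] means: any carbon bearing exactly one hydrogen.
Check the 11 heavy atoms by environment: 4× C (H1) → match; 3× C (H2) → no; 1× F (H0) → no; 1× N (H1) → no; 1× C (H3) → no; 1× O (H0) → no.
That gives 4 matching atoms.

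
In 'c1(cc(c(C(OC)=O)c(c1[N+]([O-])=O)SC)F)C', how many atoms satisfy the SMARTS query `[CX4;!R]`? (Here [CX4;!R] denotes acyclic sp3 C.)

3

The query [CX4;!R] means: aliphatic carbon with four total connections, not in a ring.
Check the 17 heavy atoms by environment: 6× c (aromatic, X3, in 6-ring) → no; 3× C (X4, acyclic) → match; 1× N (charge +1, X3, acyclic) → no; 1× O (charge -1, X1, acyclic) → no; 2× O (X1, acyclic) → no; 1× S (X2, acyclic) → no; 1× C (X3, acyclic) → no; 1× O (X2, acyclic) → no; 1× F (X1, acyclic) → no.
That gives 3 matching atoms.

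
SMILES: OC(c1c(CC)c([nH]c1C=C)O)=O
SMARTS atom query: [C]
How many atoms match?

5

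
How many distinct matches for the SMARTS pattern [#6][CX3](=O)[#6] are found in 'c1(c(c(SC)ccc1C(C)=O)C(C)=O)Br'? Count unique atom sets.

2

[#6][CX3](=O)[#6] is the SMARTS for a ketone: a carbonyl carbon (no H) flanked by two carbons.
The molecule carries 2 separate instances of an acetyl/ketone group (-C(=O)CH3) meeting every constraint; each maps to a distinct set of atoms, giving 2 matches.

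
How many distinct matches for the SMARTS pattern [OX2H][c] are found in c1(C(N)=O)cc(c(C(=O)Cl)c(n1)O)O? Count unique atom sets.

2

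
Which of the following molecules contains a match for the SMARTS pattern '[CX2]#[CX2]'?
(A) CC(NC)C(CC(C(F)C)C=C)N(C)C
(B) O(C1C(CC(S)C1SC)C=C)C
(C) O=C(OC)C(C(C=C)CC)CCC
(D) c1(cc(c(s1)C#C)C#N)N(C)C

D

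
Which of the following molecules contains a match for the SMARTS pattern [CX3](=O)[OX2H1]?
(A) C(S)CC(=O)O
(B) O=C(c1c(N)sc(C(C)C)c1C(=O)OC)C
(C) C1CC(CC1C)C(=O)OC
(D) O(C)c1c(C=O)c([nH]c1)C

[CX3](=O)[OX2H1] describes an sp2 carbon double-bonded to O and single-bonded to an -OH oxygen (a carboxylic acid).
(A) contains a carboxylic acid group (-C(=O)OH), which satisfies every atom and bond constraint.
(B) has a methyl-ester group (-C(=O)OCH3) but the singly-bonded O has no H (OX2H0, not OX2H1).
(C) has a methyl-ester group (-C(=O)OCH3) but the singly-bonded O has no H (OX2H0, not OX2H1).
(D) has an aldehyde (-CHO) but there is no singly-bonded oxygen on the carbonyl carbon.
So the answer is (A).

A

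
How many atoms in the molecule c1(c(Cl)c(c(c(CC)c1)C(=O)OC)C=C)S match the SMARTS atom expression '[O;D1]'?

1

The query [O;D1] means: aliphatic oxygen bonded to exactly one heavy atom.
Check the 16 heavy atoms by environment: 5× c (aromatic, D3) → no; 1× c (aromatic, D2) → no; 2× C (D2) → no; 3× C (D1) → no; 1× S (D1) → no; 1× C (D3) → no; 1× O (D1) → match; 1× O (D2) → no; 1× Cl (D1) → no.
That gives 1 matching atom.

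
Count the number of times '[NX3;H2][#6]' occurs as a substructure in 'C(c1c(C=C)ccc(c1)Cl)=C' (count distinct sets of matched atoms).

0

[NX3;H2][#6] is the SMARTS for a primary amine: a trivalent nitrogen with two H attached to carbon.
No fragment in the molecule satisfies every constraint, giving 0 matches.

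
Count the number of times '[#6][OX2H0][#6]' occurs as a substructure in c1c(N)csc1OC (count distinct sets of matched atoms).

1

[#6][OX2H0][#6] is the SMARTS for an ether: an aliphatic oxygen bridging two carbons with no H on the oxygen.
Exactly one fragment in the molecule meets all constraints, giving 1 match.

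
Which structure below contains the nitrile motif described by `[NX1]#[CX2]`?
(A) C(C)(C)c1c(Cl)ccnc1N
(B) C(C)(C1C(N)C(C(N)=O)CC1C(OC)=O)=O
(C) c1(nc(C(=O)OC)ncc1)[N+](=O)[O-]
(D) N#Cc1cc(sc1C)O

[NX1]#[CX2] describes a nitrogen triple-bonded to a two-connected carbon (a nitrile).
(A) has a primary amino group (-NH2) but the nitrogen is NX3 (three connections), not NX1 triple-bonded.
(B) has a primary amino group (-NH2) but the nitrogen is NX3 (three connections), not NX1 triple-bonded.
(C) has a nitro group (-[N+](=O)[O-]) but there is no C#N triple bond.
(D) contains a nitrile (-C#N), which satisfies every atom and bond constraint.
So the answer is (D).

D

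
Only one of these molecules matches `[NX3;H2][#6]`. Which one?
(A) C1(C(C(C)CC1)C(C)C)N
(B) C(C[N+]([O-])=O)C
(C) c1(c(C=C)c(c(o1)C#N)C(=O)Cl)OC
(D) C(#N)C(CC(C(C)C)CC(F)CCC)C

A

[NX3;H2][#6] describes a trivalent nitrogen with two H attached to carbon (a primary amine).
(A) contains a primary amino group (-NH2), which satisfies every atom and bond constraint.
(B) has a nitro group (-[N+](=O)[O-]) but the nitrogen is [N+] with no H, not NX3H2.
(C) has a nitrile (-C#N) but the nitrogen is NX1 (triple-bonded), not NX3 with two H.
(D) has a nitrile (-C#N) but the nitrogen is NX1 (triple-bonded), not NX3 with two H.
So the answer is (A).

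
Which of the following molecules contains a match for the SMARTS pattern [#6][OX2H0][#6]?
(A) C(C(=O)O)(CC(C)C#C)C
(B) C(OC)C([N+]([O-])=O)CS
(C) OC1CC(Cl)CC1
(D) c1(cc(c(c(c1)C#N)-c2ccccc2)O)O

B

[#6][OX2H0][#6] describes an aliphatic oxygen bridging two carbons with no H on the oxygen (an ether).
(A) has a carboxylic acid group (-C(=O)OH) but the -OH oxygen has H1; the =O is OX1, not OX2.
(B) contains a methoxy ether (-OCH3), which satisfies every atom and bond constraint.
(C) has a hydroxyl group (-OH) but the oxygen has H1, not H0 bridging two carbons.
(D) has a hydroxyl group (-OH) but the oxygen has H1, not H0 bridging two carbons.
So the answer is (B).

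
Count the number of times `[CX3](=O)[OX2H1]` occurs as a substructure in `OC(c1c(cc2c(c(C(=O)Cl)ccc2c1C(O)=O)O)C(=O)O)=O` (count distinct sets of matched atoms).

[CX3](=O)[OX2H1] is the SMARTS for a carboxylic acid: an sp2 carbon double-bonded to O and single-bonded to an -OH oxygen.
The molecule carries 3 separate instances of a carboxylic acid group (-C(=O)OH) meeting every constraint; each maps to a distinct set of atoms, giving 3 matches.

3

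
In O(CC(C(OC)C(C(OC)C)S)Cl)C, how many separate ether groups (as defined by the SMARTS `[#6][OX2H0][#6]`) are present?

3

[#6][OX2H0][#6] is the SMARTS for an ether: an aliphatic oxygen bridging two carbons with no H on the oxygen.
The molecule carries 3 separate instances of a methoxy ether (-OCH3) meeting every constraint; each maps to a distinct set of atoms, giving 3 matches.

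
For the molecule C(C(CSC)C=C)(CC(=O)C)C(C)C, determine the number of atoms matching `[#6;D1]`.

5

Check the 14 heavy atoms by environment: 3× C (D2) → no; 4× C (D3) → no; 1× S (D2) → no; 5× C (D1) → match; 1× O (D1) → no.
That gives 5 matching atoms.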